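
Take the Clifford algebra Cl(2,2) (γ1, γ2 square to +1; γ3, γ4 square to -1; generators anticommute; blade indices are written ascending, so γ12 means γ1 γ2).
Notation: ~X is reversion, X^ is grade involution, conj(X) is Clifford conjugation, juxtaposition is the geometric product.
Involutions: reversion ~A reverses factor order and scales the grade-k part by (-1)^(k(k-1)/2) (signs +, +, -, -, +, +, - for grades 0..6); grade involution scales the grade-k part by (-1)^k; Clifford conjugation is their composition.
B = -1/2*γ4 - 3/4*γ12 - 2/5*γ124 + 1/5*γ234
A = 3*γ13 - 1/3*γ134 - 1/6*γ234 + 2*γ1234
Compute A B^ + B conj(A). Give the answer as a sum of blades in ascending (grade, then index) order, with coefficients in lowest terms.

first term: -1/30 + 2/5*γ1 + 4/5*γ3 - 1/15*γ12 + 1/10*γ13 - 61/30*γ23 + 3/2*γ34 - γ123 - 3/5*γ124 + 11/8*γ134 + 29/20*γ234
second term: 1/30 + 2/5*γ1 + 4/5*γ3 - 1/15*γ12 - 7/30*γ13 - 11/5*γ23 + 3/2*γ34 - γ123 + 3/5*γ124 + 13/8*γ134 - 29/20*γ234
Answer: 4/5*γ1 + 8/5*γ3 - 2/15*γ12 - 2/15*γ13 - 127/30*γ23 + 3*γ34 - 2*γ123 + 3*γ134


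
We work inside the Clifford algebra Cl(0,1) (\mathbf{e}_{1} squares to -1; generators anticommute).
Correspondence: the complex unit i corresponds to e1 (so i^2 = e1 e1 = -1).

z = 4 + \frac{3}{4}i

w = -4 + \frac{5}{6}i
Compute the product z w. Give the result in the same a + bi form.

In blades: z = 4 + \frac{3}{4} e_{1}, w = -4 + \frac{5}{6} e_{1}.
Distribute z over w term by term (generator squares from the signature, products reordered to ascending indices): (4)*w = -16 + \frac{10}{3} e_{1}; (\frac{3}{4} e_{1})*w = -\frac{5}{8} - 3 e_{1}.
Sum: -\frac{133}{8} + \frac{1}{3} e_{1}; translating back through the correspondence:
Answer: -\frac{133}{8} + \frac{1}{3}i


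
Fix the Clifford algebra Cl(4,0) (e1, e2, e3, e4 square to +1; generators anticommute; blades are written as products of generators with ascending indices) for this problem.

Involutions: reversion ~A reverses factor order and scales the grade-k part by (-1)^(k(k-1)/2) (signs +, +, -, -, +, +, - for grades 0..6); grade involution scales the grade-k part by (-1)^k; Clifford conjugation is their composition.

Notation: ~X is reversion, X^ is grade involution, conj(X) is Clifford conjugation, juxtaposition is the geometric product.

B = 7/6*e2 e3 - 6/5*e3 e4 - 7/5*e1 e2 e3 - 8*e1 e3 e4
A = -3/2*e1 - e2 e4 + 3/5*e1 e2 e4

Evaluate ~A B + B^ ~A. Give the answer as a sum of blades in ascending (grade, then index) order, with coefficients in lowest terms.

first term: -3/2*e2 e3 + 2101/150*e3 e4 + 553/100*e1 e2 e3 - 3/10*e1 e3 e4
second term: -81/10*e2 e3 - 1849/150*e3 e4 + 697/100*e1 e2 e3 + 11/10*e1 e3 e4
Answer: -48/5*e2 e3 + 42/25*e3 e4 + 25/2*e1 e2 e3 + 4/5*e1 e3 e4


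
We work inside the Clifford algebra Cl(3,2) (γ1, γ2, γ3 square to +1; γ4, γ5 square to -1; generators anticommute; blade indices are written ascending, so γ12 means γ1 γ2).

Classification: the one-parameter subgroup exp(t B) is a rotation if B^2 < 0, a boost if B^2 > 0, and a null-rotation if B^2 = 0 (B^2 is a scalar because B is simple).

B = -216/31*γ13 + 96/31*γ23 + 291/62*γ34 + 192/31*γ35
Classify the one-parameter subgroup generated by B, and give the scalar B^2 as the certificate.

B^2 term by term: the squares give (-216/31)^2*(γ13)^2 + (96/31)^2*(γ23)^2 + (291/62)^2*(γ34)^2 + (192/31)^2*(γ35)^2 = 46656/961*(-1) + 9216/961*(-1) + 84681/3844*(+1) + 36864/961*(+1) = 9/4 (each basis 2-blade squares to minus the product of its generators' squares); cross terms between blades sharing an index anticommute and cancel. So B^2 = 9/4.
Answer: boost, certificate B^2 = 9/4. Why this suffices: the scalar 9/4 survives any versor conjugation, so its sign alone determines the class however B is presented.


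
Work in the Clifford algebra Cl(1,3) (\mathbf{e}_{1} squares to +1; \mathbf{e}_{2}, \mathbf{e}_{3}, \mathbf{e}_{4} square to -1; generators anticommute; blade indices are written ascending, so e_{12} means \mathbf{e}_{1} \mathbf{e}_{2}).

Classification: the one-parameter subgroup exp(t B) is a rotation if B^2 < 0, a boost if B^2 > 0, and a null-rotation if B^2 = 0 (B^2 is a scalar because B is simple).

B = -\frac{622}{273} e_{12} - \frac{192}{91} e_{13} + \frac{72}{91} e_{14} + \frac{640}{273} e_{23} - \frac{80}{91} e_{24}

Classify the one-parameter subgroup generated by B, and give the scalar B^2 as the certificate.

B^2 term by term: the squares give (-\frac{622}{273})^2*(e_{12})^2 + (-\frac{192}{91})^2*(e_{13})^2 + (\frac{72}{91})^2*(e_{14})^2 + (\frac{640}{273})^2*(e_{23})^2 + (-\frac{80}{91})^2*(e_{24})^2 = \frac{386884}{74529}*(+1) + \frac{36864}{8281}*(+1) + \frac{5184}{8281}*(+1) + \frac{409600}{74529}*(-1) + \frac{6400}{8281}*(-1) = 4 (each basis 2-blade squares to minus the product of its generators' squares); cross terms between blades sharing an index anticommute and cancel; the commuting (index-disjoint) pairs give grade-4 terms 2*c*c'*(blade product), which cancel blade by blade — e_{1234}: -\frac{30720}{8281} + \frac{30720}{8281} = 0 — confirming B is simple. So B^2 = 4.
Answer: boost, certificate B^2 = 4. One invariant decides it: the square 4 survives every conjugation, and its sign is exactly the classification.


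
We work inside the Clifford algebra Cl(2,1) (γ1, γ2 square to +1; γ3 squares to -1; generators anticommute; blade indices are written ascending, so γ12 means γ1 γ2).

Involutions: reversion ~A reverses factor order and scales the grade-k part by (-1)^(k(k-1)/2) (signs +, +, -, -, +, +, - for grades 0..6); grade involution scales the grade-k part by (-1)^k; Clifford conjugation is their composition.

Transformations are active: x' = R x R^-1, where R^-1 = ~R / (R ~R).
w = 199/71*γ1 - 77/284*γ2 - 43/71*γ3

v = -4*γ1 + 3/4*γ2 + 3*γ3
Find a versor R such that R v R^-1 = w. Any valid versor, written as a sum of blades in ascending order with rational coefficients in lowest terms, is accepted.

The midline construction: v and w both square to 121/16, so reflecting in their sum -85/71*γ1 + 34/71*γ2 + 170/71*γ3 exchanges them.
Answer: -85/71*γ1 + 34/71*γ2 + 170/71*γ3


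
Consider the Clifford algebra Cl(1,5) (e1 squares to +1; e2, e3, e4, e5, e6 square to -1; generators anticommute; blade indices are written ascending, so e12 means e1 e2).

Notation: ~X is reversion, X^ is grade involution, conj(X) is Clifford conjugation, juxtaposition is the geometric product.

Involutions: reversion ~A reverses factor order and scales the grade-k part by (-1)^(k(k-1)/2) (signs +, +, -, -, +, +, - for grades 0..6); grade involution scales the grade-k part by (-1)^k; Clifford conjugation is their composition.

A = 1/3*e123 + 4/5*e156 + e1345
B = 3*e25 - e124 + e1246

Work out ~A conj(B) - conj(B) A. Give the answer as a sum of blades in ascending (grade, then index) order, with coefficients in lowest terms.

first term: 1/3*e34 + 12/5*e126 + e135 - e235 + 4/5*e245 - 1/3*e346 - 3*e1234 + e2356 + 4/5*e2456
second term: 1/3*e34 + 12/5*e126 + e135 - e235 - 4/5*e245 + 1/3*e346 + 3*e1234 + e2356 - 4/5*e2456
Answer: 8/5*e245 - 2/3*e346 - 6*e1234 + 8/5*e2456


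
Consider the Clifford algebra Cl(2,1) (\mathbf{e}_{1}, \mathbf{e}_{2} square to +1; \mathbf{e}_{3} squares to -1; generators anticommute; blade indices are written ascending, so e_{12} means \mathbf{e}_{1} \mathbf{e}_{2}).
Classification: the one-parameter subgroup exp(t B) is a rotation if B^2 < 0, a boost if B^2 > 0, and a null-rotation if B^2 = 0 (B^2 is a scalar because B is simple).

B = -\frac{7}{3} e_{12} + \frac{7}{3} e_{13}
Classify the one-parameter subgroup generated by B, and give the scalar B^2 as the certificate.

B^2 term by term: the squares give (-\frac{7}{3})^2*(e_{12})^2 + (\frac{7}{3})^2*(e_{13})^2 = \frac{49}{9}*(-1) + \frac{49}{9}*(+1) = 0 (each basis 2-blade squares to minus the product of its generators' squares); cross terms between blades sharing an index anticommute and cancel. So B^2 = 0.
Answer: null-rotation, certificate B^2 = 0. Key observation: B^2 = 0 is a conjugation invariant, so its sign decides the class regardless of the surface form of B.


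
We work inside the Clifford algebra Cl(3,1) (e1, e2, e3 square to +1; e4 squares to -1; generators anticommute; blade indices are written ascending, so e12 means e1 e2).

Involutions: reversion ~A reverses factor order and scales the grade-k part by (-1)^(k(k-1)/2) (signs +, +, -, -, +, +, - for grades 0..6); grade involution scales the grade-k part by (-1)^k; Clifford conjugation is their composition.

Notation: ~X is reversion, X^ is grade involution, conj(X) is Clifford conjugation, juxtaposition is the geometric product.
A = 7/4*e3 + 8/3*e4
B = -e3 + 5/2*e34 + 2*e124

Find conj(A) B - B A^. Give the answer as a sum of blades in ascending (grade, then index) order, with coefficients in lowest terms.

first term: 7/4 - 20/3*e3 - 35/8*e4 + 16/3*e12 - 8/3*e34 - 7/2*e1234
second term: 7/4 + 20/3*e3 + 35/8*e4 + 16/3*e12 + 8/3*e34 + 7/2*e1234
Answer: -40/3*e3 - 35/4*e4 - 16/3*e34 - 7*e1234


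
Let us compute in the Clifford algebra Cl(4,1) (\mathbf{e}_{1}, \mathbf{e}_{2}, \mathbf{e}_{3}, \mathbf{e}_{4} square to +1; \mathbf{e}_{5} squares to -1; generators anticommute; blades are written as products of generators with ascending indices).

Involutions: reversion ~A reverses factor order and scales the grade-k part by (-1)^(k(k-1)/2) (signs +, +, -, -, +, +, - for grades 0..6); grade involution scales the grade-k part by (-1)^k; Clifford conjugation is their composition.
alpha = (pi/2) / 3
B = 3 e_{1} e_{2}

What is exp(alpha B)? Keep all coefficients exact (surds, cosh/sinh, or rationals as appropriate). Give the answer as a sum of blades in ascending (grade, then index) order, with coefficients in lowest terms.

B^2 = (3)^2*(e_{1} e_{2})^2 = 9*(-1) = -9 (a basis 2-blade squares to minus the product of its generators' squares).
B^2 = -9 — the series telescopes trigonometrically here: l = 3, alpha*l = \frac{\pi}{2}, so exp(alpha B) = cos(\frac{\pi}{2}) + (sin(\frac{\pi}{2})/3)*B = 0 + (\frac{1}{3})*B.
Answer: e_{1} e_{2}


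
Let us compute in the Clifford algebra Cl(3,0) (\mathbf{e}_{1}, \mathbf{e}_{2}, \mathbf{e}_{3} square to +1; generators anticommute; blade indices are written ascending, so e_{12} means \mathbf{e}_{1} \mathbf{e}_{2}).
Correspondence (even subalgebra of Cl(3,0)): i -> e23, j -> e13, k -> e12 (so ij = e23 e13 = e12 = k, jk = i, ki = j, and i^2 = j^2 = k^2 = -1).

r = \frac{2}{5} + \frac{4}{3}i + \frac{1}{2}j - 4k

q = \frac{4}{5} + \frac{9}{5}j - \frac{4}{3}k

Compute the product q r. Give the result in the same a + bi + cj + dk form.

In blades: q = \frac{4}{5} - \frac{4}{3} e_{12} + \frac{9}{5} e_{13}, r = \frac{2}{5} - 4 e_{12} + \frac{1}{2} e_{13} + \frac{4}{3} e_{23}.
Distribute q over r term by term (generator squares from the signature, products reordered to ascending indices): (\frac{4}{5})*r = \frac{8}{25} - \frac{16}{5} e_{12} + \frac{2}{5} e_{13} + \frac{16}{15} e_{23}; (-\frac{4}{3} e_{12})*r = -\frac{16}{3} - \frac{8}{15} e_{12} - \frac{16}{9} e_{13} + \frac{2}{3} e_{23}; (\frac{9}{5} e_{13})*r = -\frac{9}{10} - \frac{12}{5} e_{12} + \frac{18}{25} e_{13} - \frac{36}{5} e_{23}.
Sum: -\frac{887}{150} - \frac{92}{15} e_{12} - \frac{148}{225} e_{13} - \frac{82}{15} e_{23}; translating back through the correspondence:
Answer: -\frac{887}{150} - \frac{82}{15}i - \frac{148}{225}j - \frac{92}{15}k


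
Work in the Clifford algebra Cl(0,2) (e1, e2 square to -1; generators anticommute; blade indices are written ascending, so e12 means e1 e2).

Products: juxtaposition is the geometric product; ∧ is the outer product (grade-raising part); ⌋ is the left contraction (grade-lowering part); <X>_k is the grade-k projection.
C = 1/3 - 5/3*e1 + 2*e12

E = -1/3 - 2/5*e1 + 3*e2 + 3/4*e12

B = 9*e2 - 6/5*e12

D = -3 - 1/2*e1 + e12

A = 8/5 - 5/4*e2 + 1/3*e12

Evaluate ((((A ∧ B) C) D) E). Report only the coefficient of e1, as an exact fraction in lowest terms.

step 1: 72/5*e2 - 48/25*e12
step 2: 96/25 + 144/5*e1 + 8*e2 + 584/25*e12
step 3: -512/25 - 2008/25*e1 - 1612/25*e2 - 1556/25*e12
step 4: 80557/375 + 64997/375*e1 + 16946/375*e2 - 98012/375*e12
Answer: 64997/375


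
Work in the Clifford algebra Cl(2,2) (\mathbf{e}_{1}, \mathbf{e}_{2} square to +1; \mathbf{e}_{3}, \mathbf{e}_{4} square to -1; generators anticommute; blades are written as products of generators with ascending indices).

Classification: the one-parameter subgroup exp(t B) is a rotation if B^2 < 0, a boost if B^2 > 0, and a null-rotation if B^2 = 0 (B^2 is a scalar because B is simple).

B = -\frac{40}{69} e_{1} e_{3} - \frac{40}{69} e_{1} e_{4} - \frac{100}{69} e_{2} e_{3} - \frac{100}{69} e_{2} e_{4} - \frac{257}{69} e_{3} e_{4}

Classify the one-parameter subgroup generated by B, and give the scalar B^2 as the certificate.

B^2 term by term: the squares give (-\frac{40}{69})^2*(e_{1} e_{3})^2 + (-\frac{40}{69})^2*(e_{1} e_{4})^2 + (-\frac{100}{69})^2*(e_{2} e_{3})^2 + (-\frac{100}{69})^2*(e_{2} e_{4})^2 + (-\frac{257}{69})^2*(e_{3} e_{4})^2 = \frac{1600}{4761}*(+1) + \frac{1600}{4761}*(+1) + \frac{10000}{4761}*(+1) + \frac{10000}{4761}*(+1) + \frac{66049}{4761}*(-1) = -9 (each basis 2-blade squares to minus the product of its generators' squares); cross terms between blades sharing an index anticommute and cancel; the commuting (index-disjoint) pairs give grade-4 terms 2*c*c'*(blade product), which cancel blade by blade — e_{1} e_{2} e_{3} e_{4}: -\frac{8000}{4761} + \frac{8000}{4761} = 0 — confirming B is simple. So B^2 = -9.
Answer: rotation, certificate B^2 = -9. The scalar -9 is the complete invariant here: its sign names the subgroup type.


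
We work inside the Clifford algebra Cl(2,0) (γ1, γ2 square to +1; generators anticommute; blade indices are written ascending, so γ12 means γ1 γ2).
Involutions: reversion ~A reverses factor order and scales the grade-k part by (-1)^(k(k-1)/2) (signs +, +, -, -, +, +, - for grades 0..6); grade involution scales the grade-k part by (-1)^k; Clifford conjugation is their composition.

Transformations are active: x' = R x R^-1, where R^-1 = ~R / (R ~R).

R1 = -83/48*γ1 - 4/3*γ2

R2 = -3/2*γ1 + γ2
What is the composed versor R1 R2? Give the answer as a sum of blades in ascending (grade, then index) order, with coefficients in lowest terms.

Distribute over the terms of R1 (each basis-blade product reordered to ascending indices, repeated generators contracted through their squares):
(-83/48*γ1) R2 = 83/32 - 83/48*γ12
(-4/3*γ2) R2 = -4/3 - 2*γ12
Summing the partial products and collecting blades:
Answer: 121/96 - 179/48*γ12


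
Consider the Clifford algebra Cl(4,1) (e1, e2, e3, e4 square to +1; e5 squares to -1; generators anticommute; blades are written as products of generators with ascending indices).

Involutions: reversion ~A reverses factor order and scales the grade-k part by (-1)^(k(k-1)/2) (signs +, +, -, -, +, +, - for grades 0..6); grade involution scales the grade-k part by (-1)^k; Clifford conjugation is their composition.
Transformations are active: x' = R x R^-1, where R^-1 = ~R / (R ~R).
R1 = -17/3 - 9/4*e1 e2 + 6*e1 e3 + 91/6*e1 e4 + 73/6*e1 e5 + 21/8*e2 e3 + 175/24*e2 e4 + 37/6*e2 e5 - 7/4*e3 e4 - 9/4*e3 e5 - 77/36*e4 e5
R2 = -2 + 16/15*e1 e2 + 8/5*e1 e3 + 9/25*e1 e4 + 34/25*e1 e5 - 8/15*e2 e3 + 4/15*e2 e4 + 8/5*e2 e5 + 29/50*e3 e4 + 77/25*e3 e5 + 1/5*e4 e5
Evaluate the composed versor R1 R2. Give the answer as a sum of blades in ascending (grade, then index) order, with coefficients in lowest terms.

Distribute over the grade parts of R1 (each basis-blade product reordered to ascending indices, repeated generators contracted through their squares):
<R1>_0 (= -17/3) R2 = 34/3 - 272/45*e1 e2 - 136/15*e1 e3 - 51/25*e1 e4 - 578/75*e1 e5 + 136/45*e2 e3 - 68/45*e2 e4 - 136/15*e2 e5 - 493/150*e3 e4 - 1309/75*e3 e5 - 17/15*e4 e5
<R1>_2 (= -9/4*e1 e2 + 6*e1 e3 + 91/6*e1 e4 + 73/6*e1 e5 + 21/8*e2 e3 + 175/24*e2 e4 + 37/6*e2 e5 - 7/4*e3 e4 - 9/4*e3 e5 - 77/36*e4 e5) R2 = 12359/1800 + 38809/1800*e1 e2 + 1313/75*e1 e3 - 1219/45*e1 e4 - 1553/180*e1 e5 + 9059/400*e2 e3 + 9179/1200*e2 e4 + 34069/2700*e2 e5 + 1222/45*e3 e4 + 221/24*e3 e5 - 32231/1800*e4 e5 - 5306/225*e1 e2 e3 e4 - 7136/225*e1 e2 e3 e5 - 21677/1350*e1 e2 e4 e5 - 9776/225*e1 e3 e4 e5 - 52423/2700*e2 e3 e4 e5
Summing the partial products and collecting blades:
Answer: 32759/1800 + 27929/1800*e1 e2 + 211/25*e1 e3 - 6554/225*e1 e4 - 14701/900*e1 e5 + 92411/3600*e2 e3 + 22097/3600*e2 e4 + 9589/2700*e2 e5 + 10741/450*e3 e4 - 1649/200*e3 e5 - 34271/1800*e4 e5 - 5306/225*e1 e2 e3 e4 - 7136/225*e1 e2 e3 e5 - 21677/1350*e1 e2 e4 e5 - 9776/225*e1 e3 e4 e5 - 52423/2700*e2 e3 e4 e5


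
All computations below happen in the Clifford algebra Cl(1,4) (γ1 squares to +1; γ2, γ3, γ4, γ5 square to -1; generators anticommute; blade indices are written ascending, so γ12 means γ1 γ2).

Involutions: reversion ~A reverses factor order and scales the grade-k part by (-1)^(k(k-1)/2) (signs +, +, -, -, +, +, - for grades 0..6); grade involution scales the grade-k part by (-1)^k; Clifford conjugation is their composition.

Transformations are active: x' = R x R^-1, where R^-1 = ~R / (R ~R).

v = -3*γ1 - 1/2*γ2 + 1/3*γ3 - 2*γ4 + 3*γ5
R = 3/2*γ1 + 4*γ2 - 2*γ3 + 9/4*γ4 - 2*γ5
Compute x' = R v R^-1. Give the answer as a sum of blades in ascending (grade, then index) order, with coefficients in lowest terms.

~R = 3/2*γ1 + 4*γ2 - 2*γ3 + 9/4*γ4 - 2*γ5, and R ~R = -429/16, so R^-1 = ~R / (-429/16).
R v = 26/3 + 45/4*γ12 - 11/2*γ13 + 15/4*γ14 - 3/2*γ15 + 1/3*γ23 - 55/8*γ24 + 11*γ25 + 13/4*γ34 - 16/3*γ35 + 11/4*γ45
Answer: 67/33*γ1 - 413/198*γ2 + 95/99*γ3 + 6/11*γ4 - 169/99*γ5


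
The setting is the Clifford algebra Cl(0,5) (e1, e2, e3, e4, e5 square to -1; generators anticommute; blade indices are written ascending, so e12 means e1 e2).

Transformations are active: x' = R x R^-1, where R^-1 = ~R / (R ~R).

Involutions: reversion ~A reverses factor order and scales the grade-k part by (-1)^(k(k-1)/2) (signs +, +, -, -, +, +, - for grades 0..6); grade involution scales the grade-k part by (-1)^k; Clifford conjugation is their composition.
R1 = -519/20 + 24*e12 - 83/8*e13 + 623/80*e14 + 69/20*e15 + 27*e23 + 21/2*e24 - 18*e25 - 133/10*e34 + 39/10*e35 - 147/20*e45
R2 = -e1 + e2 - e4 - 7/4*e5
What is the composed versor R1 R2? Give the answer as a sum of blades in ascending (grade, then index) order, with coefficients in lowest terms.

Distribute over the terms of R2 (each basis-blade product reordered to ascending indices, repeated generators contracted through their squares):
R1 (-e1) = 519/20*e1 - 24*e2 + 83/8*e3 - 623/80*e4 - 69/20*e5 - 27*e123 - 21/2*e124 + 18*e125 + 133/10*e134 - 39/10*e135 + 147/20*e145
R1 (e2) = -24*e1 - 519/20*e2 + 27*e3 + 21/2*e4 - 18*e5 + 83/8*e123 - 623/80*e124 - 69/20*e125 - 133/10*e234 + 39/10*e235 - 147/20*e245
R1 (-e4) = 623/80*e1 + 21/2*e2 - 133/10*e3 + 519/20*e4 + 147/20*e5 - 24*e124 + 83/8*e134 + 69/20*e145 - 27*e234 - 18*e245 + 39/10*e345
R1 (-7/4*e5) = 483/80*e1 - 63/2*e2 + 273/40*e3 - 1029/80*e4 + 3633/80*e5 - 42*e125 + 581/32*e135 - 4361/320*e145 - 189/4*e235 - 147/8*e245 + 931/40*e345
Summing the partial products and collecting blades:
Answer: 631/40*e1 - 1419/20*e2 + 309/10*e3 + 79/5*e4 + 501/16*e5 - 133/8*e123 - 3383/80*e124 - 549/20*e125 + 947/40*e134 + 2281/160*e135 - 181/64*e145 - 403/10*e234 - 867/20*e235 - 1749/40*e245 + 1087/40*e345


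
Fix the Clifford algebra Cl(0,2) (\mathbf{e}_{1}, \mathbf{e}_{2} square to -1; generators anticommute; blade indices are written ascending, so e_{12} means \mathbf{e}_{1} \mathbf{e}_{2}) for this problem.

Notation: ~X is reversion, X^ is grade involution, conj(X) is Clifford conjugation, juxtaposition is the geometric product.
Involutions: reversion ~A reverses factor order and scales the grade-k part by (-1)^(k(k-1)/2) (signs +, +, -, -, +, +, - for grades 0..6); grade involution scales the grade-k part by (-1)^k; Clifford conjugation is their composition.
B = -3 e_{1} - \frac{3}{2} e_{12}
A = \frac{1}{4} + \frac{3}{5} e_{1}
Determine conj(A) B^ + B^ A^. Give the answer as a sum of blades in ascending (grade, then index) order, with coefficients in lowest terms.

first term: \frac{9}{5} + \frac{3}{4} e_{1} - \frac{9}{10} e_{2} - \frac{3}{8} e_{12}
second term: \frac{9}{5} + \frac{3}{4} e_{1} + \frac{9}{10} e_{2} - \frac{3}{8} e_{12}
Answer: \frac{18}{5} + \frac{3}{2} e_{1} - \frac{3}{4} e_{12}


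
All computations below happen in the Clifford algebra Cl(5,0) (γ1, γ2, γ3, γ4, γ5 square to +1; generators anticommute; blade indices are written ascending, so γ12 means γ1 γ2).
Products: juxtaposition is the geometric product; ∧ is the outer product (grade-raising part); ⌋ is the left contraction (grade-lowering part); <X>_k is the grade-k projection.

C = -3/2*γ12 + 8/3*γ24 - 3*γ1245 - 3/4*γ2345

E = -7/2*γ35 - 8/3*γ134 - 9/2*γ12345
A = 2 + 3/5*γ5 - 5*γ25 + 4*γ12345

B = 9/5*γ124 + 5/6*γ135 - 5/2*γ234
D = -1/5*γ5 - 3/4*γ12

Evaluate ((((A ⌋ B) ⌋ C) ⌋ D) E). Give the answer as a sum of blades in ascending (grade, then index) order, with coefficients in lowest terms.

step 1: 1/2*γ13 + 18/5*γ124 + 5/3*γ135 - 5*γ234
step 2: 141/20*γ5
step 3: -141/100
step 4: 987/200*γ35 + 94/25*γ134 + 1269/200*γ12345
Answer: 987/200*γ35 + 94/25*γ134 + 1269/200*γ12345


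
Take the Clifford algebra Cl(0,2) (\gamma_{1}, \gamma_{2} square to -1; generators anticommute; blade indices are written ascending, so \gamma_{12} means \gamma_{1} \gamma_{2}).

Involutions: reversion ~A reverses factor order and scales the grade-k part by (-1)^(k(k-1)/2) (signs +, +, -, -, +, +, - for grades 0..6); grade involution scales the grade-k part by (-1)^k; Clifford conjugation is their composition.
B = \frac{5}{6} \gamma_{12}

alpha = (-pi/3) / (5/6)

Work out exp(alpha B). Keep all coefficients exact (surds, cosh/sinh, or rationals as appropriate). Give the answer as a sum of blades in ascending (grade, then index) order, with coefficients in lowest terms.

B^2 = (\frac{5}{6})^2*(\gamma_{12})^2 = \frac{25}{36}*(-1) = -\frac{25}{36} (a basis 2-blade squares to minus the product of its generators' squares).
B^2 = -\frac{25}{36} — a negative square means the series sums to a rotation: l = \frac{5}{6}, alpha*l = - \frac{\pi}{3}, so exp(alpha B) = cos(- \frac{\pi}{3}) + (sin(- \frac{\pi}{3})/(\frac{5}{6}))*B = \frac{1}{2} + (- \frac{3 \sqrt{3}}{5})*B.
Answer: \frac{1}{2} - \frac{\sqrt{3}}{2} \gamma_{12}


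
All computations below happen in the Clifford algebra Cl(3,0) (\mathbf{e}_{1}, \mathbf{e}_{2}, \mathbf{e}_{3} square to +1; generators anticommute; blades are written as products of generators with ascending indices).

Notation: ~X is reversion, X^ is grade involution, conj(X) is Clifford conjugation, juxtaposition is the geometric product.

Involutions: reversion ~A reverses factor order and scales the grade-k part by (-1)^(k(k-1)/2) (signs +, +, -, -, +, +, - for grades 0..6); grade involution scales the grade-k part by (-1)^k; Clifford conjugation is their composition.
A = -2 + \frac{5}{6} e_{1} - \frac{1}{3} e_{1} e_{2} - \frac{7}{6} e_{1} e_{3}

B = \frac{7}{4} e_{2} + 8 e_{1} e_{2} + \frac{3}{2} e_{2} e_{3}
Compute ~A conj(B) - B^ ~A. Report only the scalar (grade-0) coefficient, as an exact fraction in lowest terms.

first term: \frac{8}{3} - \frac{7}{12} e_{1} - \frac{19}{6} e_{2} + \frac{391}{24} e_{1} e_{2} - \frac{1}{2} e_{1} e_{3} - \frac{19}{3} e_{2} e_{3} + \frac{19}{24} e_{1} e_{2} e_{3}
second term: -\frac{8}{3} + \frac{7}{12} e_{1} - \frac{19}{6} e_{2} - \frac{307}{24} e_{1} e_{2} - \frac{1}{2} e_{1} e_{3} - \frac{37}{3} e_{2} e_{3} + \frac{79}{24} e_{1} e_{2} e_{3}
Answer: \frac{16}{3}


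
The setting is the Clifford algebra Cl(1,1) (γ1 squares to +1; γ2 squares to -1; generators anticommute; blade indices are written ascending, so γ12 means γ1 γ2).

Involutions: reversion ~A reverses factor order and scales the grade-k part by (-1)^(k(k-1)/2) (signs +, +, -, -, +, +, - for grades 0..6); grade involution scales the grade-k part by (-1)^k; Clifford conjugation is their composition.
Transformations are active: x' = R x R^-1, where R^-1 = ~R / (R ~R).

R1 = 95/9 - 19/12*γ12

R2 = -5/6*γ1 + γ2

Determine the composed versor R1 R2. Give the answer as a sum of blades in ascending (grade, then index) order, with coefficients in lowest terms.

Distribute over the terms of R1 (each basis-blade product reordered to ascending indices, repeated generators contracted through their squares):
(95/9) R2 = -475/54*γ1 + 95/9*γ2
(-19/12*γ12) R2 = 19/12*γ1 - 95/72*γ2
Summing the partial products and collecting blades:
Answer: -779/108*γ1 + 665/72*γ2


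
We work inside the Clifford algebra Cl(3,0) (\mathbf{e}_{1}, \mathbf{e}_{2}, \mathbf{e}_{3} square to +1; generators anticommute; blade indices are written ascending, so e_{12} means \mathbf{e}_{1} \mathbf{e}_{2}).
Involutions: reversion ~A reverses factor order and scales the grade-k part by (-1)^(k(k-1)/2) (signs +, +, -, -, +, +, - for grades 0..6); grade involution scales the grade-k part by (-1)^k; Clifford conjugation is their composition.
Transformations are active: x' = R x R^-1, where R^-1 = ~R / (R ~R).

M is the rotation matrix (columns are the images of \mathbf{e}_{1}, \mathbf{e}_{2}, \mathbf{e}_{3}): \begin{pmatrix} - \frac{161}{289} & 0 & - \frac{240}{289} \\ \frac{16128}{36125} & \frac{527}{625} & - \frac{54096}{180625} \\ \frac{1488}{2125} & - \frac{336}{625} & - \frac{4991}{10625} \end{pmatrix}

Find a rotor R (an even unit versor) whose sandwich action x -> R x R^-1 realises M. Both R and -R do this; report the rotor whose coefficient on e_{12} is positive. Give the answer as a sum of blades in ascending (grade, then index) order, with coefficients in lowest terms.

Method: write R = a + b12*e_{12} + b13*e_{13} + b23*e_{23} with a^2 + b12^2 + b13^2 + b23^2 = 1 (so R^-1 = ~R). Expanding the columns R e_j ~R gives tr M = 4a^2 - 1 and, from the antisymmetric part, M21 - M12 = -4a*b12, M13 - M31 = 4a*b13, M32 - M23 = -4a*b23.
Here tr M = -\frac{33169}{180625}, so a^2 = (1 + tr M)/4 = \frac{36864}{180625} and a = ±\frac{192}{425}. Taking a = \frac{192}{425}: M21 - M12 = \frac{16128}{36125}, M13 - M31 = -\frac{55296}{36125}, M32 - M23 = -\frac{43008}{180625}, giving b12 = -\frac{21}{85}, b13 = -\frac{72}{85}, b23 = \frac{56}{425}, i.e. R = \frac{192}{425} - \frac{21}{85} e_{12} - \frac{72}{85} e_{13} + \frac{56}{425} e_{23}.
Its e_{12} coefficient is negative, so report the other preimage -R.
Answer: -\frac{192}{425} + \frac{21}{85} e_{12} + \frac{72}{85} e_{13} - \frac{56}{425} e_{23}. Key observation: the double cover Spin(3) -> SO(3) sends R and -R to the same matrix (trace -\frac{33169}{180625} here), so the stated sign of the e_{12} coefficient is what selects one sheet.


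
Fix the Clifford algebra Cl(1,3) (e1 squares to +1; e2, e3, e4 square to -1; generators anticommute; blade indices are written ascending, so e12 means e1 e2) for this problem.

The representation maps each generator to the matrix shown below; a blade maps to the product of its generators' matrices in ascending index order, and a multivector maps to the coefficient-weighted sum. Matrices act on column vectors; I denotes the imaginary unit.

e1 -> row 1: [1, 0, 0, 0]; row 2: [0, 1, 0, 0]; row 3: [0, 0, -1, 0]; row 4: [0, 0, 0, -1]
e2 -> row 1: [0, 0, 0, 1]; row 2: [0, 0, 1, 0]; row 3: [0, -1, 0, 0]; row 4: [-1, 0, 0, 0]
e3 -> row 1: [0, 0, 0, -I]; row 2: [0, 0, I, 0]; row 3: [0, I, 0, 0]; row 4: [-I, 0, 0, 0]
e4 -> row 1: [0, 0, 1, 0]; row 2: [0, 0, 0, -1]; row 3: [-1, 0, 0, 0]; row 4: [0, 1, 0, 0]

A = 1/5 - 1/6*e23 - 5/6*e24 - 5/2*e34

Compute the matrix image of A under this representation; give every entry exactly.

Bivector images (products of the table entries): rho(e23) = rho(e2)rho(e3) = row 1: [-I, 0, 0, 0]; row 2: [0, I, 0, 0]; row 3: [0, 0, -I, 0]; row 4: [0, 0, 0, I]; rho(e24) = rho(e2)rho(e4) = row 1: [0, 1, 0, 0]; row 2: [-1, 0, 0, 0]; row 3: [0, 0, 0, 1]; row 4: [0, 0, -1, 0]; rho(e34) = rho(e3)rho(e4) = row 1: [0, -I, 0, 0]; row 2: [-I, 0, 0, 0]; row 3: [0, 0, 0, -I]; row 4: [0, 0, -I, 0].
M = (1/5)*1 + (-1/6)*rho(e23) + (-5/6)*rho(e24) + (-5/2)*rho(e34), summed entrywise (1 is the identity matrix):
Answer: row 1: [1/5 + I/6, -5/6 + 5*I/2, 0, 0]; row 2: [5/6 + 5*I/2, 1/5 - I/6, 0, 0]; row 3: [0, 0, 1/5 + I/6, -5/6 + 5*I/2]; row 4: [0, 0, 5/6 + 5*I/2, 1/5 - I/6]


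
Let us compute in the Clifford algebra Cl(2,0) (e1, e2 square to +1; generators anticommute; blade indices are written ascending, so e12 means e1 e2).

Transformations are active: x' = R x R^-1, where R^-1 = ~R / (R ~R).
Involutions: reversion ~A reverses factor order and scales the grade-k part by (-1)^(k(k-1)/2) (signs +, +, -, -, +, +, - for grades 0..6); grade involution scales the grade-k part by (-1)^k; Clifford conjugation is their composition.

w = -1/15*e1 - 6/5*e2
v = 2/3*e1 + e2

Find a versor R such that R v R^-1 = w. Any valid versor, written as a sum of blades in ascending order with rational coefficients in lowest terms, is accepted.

A norm check does it: q(v) = q(w) = 13/9, hence R = v + w = 3/5*e1 - 1/5*e2 realises the map — parallel part kept, (v - w)/2 negated, v carried to w.
Answer: 3/5*e1 - 1/5*e2


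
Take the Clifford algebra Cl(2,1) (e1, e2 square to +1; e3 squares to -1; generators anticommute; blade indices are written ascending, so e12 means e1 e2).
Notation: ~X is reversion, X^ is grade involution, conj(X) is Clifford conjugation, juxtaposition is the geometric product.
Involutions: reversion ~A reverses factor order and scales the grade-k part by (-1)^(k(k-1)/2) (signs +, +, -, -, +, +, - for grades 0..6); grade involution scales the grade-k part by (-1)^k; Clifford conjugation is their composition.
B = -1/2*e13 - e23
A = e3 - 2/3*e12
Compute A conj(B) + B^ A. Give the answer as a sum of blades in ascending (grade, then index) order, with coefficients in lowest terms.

first term: 1/2*e1 + e2 - 2/3*e13 + 1/3*e23
second term: 1/2*e1 + e2 - 2/3*e13 + 1/3*e23
Answer: e1 + 2*e2 - 4/3*e13 + 2/3*e23


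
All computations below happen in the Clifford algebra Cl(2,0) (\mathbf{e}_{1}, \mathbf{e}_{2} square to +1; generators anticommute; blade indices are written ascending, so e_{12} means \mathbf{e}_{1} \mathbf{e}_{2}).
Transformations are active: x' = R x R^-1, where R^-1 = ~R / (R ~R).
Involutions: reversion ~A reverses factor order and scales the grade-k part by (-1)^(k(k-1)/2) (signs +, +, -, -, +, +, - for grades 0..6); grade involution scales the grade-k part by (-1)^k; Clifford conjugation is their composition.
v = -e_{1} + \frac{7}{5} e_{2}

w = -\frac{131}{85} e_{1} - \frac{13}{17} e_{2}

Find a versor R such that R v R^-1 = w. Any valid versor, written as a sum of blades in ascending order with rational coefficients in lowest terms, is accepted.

Construction: equal norms (both \frac{74}{25}) license R = v + w = -\frac{216}{85} e_{1} + \frac{54}{85} e_{2} — nothing changes along that direction, while (v - w)/2 changes sign, so v maps onto w.
Answer: -\frac{216}{85} e_{1} + \frac{54}{85} e_{2}


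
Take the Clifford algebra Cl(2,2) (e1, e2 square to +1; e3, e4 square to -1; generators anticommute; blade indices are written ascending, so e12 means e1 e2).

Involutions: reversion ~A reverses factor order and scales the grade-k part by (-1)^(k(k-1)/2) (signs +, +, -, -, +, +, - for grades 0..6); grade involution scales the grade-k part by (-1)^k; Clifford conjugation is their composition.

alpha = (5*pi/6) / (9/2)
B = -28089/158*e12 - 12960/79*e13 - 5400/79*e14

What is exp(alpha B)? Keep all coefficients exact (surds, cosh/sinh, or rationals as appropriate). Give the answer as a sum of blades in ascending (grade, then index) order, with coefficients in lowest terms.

B^2 term by term: the squares give (-28089/158)^2*(e12)^2 + (-12960/79)^2*(e13)^2 + (-5400/79)^2*(e14)^2 = 788991921/24964*(-1) + 167961600/6241*(+1) + 29160000/6241*(+1) = -81/4 (each basis 2-blade squares to minus the product of its generators' squares); cross terms between blades sharing an index anticommute and cancel. So B^2 = -81/4.
B^2 = -81/4 — the series telescopes trigonometrically here: l = 9/2, alpha*l = 5*pi/6, so exp(alpha B) = cos(5*pi/6) + (sin(5*pi/6)/(9/2))*B = -sqrt(3)/2 + (1/9)*B.
Answer: -sqrt(3)/2 - 3121/158*e12 - 1440/79*e13 - 600/79*e14


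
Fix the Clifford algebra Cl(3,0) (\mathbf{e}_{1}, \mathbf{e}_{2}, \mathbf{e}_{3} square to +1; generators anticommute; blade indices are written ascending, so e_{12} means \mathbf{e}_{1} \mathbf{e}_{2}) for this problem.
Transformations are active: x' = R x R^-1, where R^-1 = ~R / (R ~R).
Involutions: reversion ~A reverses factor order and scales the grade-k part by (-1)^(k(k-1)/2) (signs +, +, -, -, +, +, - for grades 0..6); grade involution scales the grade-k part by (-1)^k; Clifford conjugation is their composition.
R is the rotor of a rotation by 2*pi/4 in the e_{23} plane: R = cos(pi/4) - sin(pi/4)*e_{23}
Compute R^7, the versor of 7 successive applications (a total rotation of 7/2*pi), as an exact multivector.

The rotor phase is half the rotation angle and phases add under composition, so 7 steps in the e_{23} plane accumulate phase 7*(pi/4) = \frac{7 \pi}{4}: R^7 = cos(\frac{7 \pi}{4}) - sin(\frac{7 \pi}{4})*e_{23}.
cos(\frac{7 \pi}{4}) = \frac{\sqrt{2}}{2} and sin(\frac{7 \pi}{4}) = - \frac{\sqrt{2}}{2}, so R^7 = \frac{\sqrt{2}}{2} + \frac{\sqrt{2}}{2} e_{23}. The net rotation is 3/2*pi (after discarding 1 full turn, each of which contributes a factor -1 to the rotor); the rotor keeps the half-angle phase exactly.
Answer: \frac{\sqrt{2}}{2} + \frac{\sqrt{2}}{2} e_{23}


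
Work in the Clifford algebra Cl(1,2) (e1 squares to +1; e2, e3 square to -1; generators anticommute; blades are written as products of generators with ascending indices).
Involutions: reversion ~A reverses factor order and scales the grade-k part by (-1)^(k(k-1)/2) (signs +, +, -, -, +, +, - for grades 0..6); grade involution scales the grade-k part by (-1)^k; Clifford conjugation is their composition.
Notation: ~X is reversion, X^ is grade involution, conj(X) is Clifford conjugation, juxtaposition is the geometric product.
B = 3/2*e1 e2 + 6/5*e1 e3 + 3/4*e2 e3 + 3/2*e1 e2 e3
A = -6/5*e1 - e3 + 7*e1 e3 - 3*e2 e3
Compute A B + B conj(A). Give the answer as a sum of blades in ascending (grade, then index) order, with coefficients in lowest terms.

first term: 213/20 + 33/10*e1 - 261/20*e2 - 36/25*e3 + 207/20*e1 e2 - 9/2*e1 e3 + 87/10*e2 e3 - 12/5*e1 e2 e3
second term: -213/20 - 57/10*e1 + 159/20*e2 - 36/25*e3 + 147/20*e1 e2 - 9/2*e1 e3 + 123/10*e2 e3 + 12/5*e1 e2 e3
Answer: -12/5*e1 - 51/10*e2 - 72/25*e3 + 177/10*e1 e2 - 9*e1 e3 + 21*e2 e3


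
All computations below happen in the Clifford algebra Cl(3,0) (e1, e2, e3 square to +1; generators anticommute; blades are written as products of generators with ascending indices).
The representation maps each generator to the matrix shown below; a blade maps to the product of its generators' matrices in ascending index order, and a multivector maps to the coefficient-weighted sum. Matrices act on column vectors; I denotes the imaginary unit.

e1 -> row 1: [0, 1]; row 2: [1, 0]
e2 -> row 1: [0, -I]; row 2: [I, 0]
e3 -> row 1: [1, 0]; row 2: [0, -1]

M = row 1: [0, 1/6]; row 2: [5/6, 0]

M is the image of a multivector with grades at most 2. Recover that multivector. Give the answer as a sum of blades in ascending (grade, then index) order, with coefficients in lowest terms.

Method: 1, rho(e1), rho(e2), rho(e3) form a trace-orthogonal basis of the 2x2 complex matrices (tr(X Y) = 2 if X = Y, else 0), so M = m0*1 + m1*rho(e1) + m2*rho(e2) + m3*rho(e3) with m0 = tr(M)/2 = 0, m1 = tr(M rho(e1))/2 = 1/2, m2 = tr(M rho(e2))/2 = -I/3, m3 = tr(M rho(e3))/2 = 0.
Multiplying table entries, the bivector images are rho(e1 e2) = I*rho(e3), rho(e1 e3) = -I*rho(e2), rho(e2 e3) = I*rho(e1); with real blade coefficients the real parts of m0..m3 are the coefficients of 1, e1, e2, e3 and the imaginary parts give the bivectors (e2 e3: Im m1, e1 e3: -Im m2, e1 e2: Im m3).
Answer: 1/2*e1 + 1/3*e1 e3


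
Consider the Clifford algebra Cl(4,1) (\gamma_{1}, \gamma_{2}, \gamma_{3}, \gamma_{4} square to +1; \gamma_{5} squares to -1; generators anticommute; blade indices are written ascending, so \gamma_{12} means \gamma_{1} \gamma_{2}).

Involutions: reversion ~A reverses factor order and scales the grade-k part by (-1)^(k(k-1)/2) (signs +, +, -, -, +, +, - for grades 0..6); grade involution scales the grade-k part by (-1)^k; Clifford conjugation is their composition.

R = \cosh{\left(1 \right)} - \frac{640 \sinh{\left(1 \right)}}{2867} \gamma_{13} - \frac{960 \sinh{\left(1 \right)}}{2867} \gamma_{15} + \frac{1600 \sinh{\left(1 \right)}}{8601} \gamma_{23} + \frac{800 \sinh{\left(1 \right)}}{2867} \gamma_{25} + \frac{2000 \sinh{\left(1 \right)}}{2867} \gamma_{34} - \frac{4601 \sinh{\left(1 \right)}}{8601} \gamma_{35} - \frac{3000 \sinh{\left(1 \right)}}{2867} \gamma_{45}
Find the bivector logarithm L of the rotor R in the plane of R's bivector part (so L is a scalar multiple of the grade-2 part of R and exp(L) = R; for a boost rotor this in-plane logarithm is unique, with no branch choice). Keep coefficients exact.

The scalar part of R is \cosh{\left(1 \right)}, which determines |rapidity| via cosh; the sign lives in the bivector part, and pairing them (bivector part over sinh of the rapidity = the plane) gives the unique in-plane L = rapidity * plane.
Concretely: cosh(rapidity) = \cosh{\left(1 \right)} gives rapidity = ±1, and since rapidity/sinh(rapidity) is even the sign is immaterial: L = (rapidity/sinh(rapidity)) * <R>_2 = (\frac{1}{\sinh{\left(1 \right)}}) * <R>_2.
Answer: - \frac{640}{2867} \gamma_{13} - \frac{960}{2867} \gamma_{15} + \frac{1600}{8601} \gamma_{23} + \frac{800}{2867} \gamma_{25} + \frac{2000}{2867} \gamma_{34} - \frac{4601}{8601} \gamma_{35} - \frac{3000}{2867} \gamma_{45}


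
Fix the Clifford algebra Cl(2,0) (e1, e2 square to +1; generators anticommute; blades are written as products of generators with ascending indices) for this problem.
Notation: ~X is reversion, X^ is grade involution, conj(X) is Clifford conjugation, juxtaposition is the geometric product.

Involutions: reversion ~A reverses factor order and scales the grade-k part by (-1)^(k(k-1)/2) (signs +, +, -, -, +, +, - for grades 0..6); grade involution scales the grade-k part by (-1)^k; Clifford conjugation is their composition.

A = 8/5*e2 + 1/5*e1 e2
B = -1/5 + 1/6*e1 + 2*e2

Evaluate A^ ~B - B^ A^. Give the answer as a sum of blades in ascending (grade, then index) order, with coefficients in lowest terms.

first term: -16/5 + 2/5*e1 + 43/150*e2 + 17/75*e1 e2
second term: 16/5 + 2/5*e1 + 43/150*e2 + 17/75*e1 e2
Answer: -32/5


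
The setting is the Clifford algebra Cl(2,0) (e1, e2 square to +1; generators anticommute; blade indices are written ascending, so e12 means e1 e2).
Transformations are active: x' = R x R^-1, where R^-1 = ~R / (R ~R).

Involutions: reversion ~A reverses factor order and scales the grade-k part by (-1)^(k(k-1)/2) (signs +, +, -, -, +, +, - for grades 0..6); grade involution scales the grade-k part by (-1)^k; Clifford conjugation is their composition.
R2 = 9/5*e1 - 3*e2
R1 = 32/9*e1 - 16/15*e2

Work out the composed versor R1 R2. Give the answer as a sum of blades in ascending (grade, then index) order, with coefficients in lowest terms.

Distribute over the terms of R1 (each basis-blade product reordered to ascending indices, repeated generators contracted through their squares):
(32/9*e1) R2 = 32/5 - 32/3*e12
(-16/15*e2) R2 = 16/5 + 48/25*e12
Summing the partial products and collecting blades:
Answer: 48/5 - 656/75*e12


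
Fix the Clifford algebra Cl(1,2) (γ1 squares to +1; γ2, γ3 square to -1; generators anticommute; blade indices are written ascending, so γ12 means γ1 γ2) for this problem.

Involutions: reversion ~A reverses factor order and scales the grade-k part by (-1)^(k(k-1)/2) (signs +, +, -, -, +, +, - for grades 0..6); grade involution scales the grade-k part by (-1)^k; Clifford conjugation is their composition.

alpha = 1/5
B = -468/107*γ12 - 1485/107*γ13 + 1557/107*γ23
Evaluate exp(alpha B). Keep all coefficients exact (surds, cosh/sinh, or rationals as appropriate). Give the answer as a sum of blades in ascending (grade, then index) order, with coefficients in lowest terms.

B^2 term by term: the squares give (-468/107)^2*(γ12)^2 + (-1485/107)^2*(γ13)^2 + (1557/107)^2*(γ23)^2 = 219024/11449*(+1) + 2205225/11449*(+1) + 2424249/11449*(-1) = 0 (each basis 2-blade squares to minus the product of its generators' squares); cross terms between blades sharing an index anticommute and cancel. So B^2 = 0.
B^2 = 0, hence only two terms survive: exp(alpha B) = 1 + alpha B (parabolic case).
Answer: 1 - 468/535*γ12 - 297/107*γ13 + 1557/535*γ23
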